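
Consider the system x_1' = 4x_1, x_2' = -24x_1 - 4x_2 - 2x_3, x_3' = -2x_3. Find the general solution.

x_1(t) = C_1e^(4t), x_2(t) = -3C_1e^(4t) + C_2e^(-4t) - C_3e^(-2t), x_3(t) = C_3e^(-2t)

Coefficient matrix A = [[4, 0, 0], [-24, -4, -2], [0, 0, -2]].
det(A - λI) = 0 gives eigenvalues λ = 4, -4, -2.
For λ=4: eigenvector (1,-3,0).
For λ=-4: eigenvector (0,1,0).
For λ=-2: eigenvector (0,-1,1).
General solution: C_1e^(4t)(1,-3,0) + C_2e^(-4t)(0,1,0) + C_3e^(-2t)(0,-1,1).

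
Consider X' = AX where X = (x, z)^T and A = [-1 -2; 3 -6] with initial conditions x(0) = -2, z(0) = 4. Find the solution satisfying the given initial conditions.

x(t) = -14e^(-3t) + 12e^(-4t), z(t) = -14e^(-3t) + 18e^(-4t)

Coefficient matrix A = [[-1, -2], [3, -6]].
Characteristic polynomial det(A - λI) = λ^2 + 7λ + 12 = 0.
Eigenvalues λ = -4, -3.
For λ=-4: (A-λI) row 1 is [3, -2], so an eigenvector is (-2, -3).
For λ=-3: (A-λI) row 1 is [2, -2], so an eigenvector is (1, 1).
General solution: C_1e^(-4t)(-2,-3) + C_2e^(-3t)(1,1).
Applying x(0)=-2, z(0)=4 gives C_1=-6, C_2=-14.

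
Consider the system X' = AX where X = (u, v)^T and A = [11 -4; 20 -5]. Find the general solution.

Coefficient matrix A = [[11, -4], [20, -5]].
Characteristic polynomial det(A - λI) = λ^2 - 6λ + 25 = 0.
Eigenvalues λ = 3 ± 4i (complex conjugate pair).
For λ=3+4i: an eigenvector is (-1,-2) - i(0,-1) = (-1, -2 + i).
A real fundamental pair from Re and Im of e^((3+4i)t)v: X_1 = e^(3t)(cos(4t)·(-1,-2) + sin(4t)·(0,-1)), X_2 = e^(3t)(sin(4t)·(-1,-2) - cos(4t)·(0,-1)).
General solution: C_1X_1 + C_2X_2.

u(t) = -C_1e^(3t)cos(4t) - C_2e^(3t)sin(4t), v(t) = -C_1e^(3t)sin(4t) - 2C_1e^(3t)cos(4t) - 2C_2e^(3t)sin(4t) + C_2e^(3t)cos(4t)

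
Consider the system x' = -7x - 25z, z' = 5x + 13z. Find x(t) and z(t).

x(t) = -K_1e^(3t)sin(5t) - 2K_1e^(3t)cos(5t) - 2K_2e^(3t)sin(5t) + K_2e^(3t)cos(5t), z(t) = K_1e^(3t)cos(5t) + K_2e^(3t)sin(5t)

Coefficient matrix A = [[-7, -25], [5, 13]].
Characteristic polynomial det(A - λI) = λ^2 - 6λ + 34 = 0.
Eigenvalues λ = 3 ± 5i (complex conjugate pair).
For λ=3+5i: an eigenvector is (-2,1) - i(-1,0) = (-2 + i, 1).
A real fundamental pair from Re and Im of e^((3+5i)t)v: X_1 = e^(3t)(cos(5t)·(-2,1) + sin(5t)·(-1,0)), X_2 = e^(3t)(sin(5t)·(-2,1) - cos(5t)·(-1,0)).
General solution: K_1X_1 + K_2X_2.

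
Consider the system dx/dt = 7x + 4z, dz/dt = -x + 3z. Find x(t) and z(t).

x(t) = 2C_1e^(5t) + 2C_2te^(5t) - 3C_2e^(5t), z(t) = -C_1e^(5t) - C_2te^(5t) + 2C_2e^(5t)

Coefficient matrix A = [[7, 4], [-1, 3]].
Characteristic polynomial det(A - λI) = λ^2 - 10λ + 25 = 0.
Single eigenvalue λ = 5 with algebraic multiplicity 2.
Eigenvector v = (2,-1); generalized eigenvector w with (A-λI)w=v is (-3,2).
General solution: e^(5t)[C_1·v + C_2·(t·v + w)].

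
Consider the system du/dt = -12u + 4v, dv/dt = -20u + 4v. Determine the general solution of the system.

Coefficient matrix A = [[-12, 4], [-20, 4]].
Characteristic polynomial det(A - λI) = λ^2 + 8λ + 32 = 0.
Eigenvalues λ = -4 ± 4i (complex conjugate pair).
For λ=-4+4i: an eigenvector is (1,2) - i(0,-1) = (1, 2 + i).
A real fundamental pair from Re and Im of e^((-4+4i)t)v: X_1 = e^(-4t)(cos(4t)·(1,2) + sin(4t)·(0,-1)), X_2 = e^(-4t)(sin(4t)·(1,2) - cos(4t)·(0,-1)).
General solution: c_1X_1 + c_2X_2.

u(t) = c_1e^(-4t)cos(4t) + c_2e^(-4t)sin(4t), v(t) = -c_1e^(-4t)sin(4t) + 2c_1e^(-4t)cos(4t) + 2c_2e^(-4t)sin(4t) + c_2e^(-4t)cos(4t)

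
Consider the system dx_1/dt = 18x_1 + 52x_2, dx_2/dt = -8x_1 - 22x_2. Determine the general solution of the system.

x_1(t) = 3K_1e^(-2t)sin(4t) - 2K_1e^(-2t)cos(4t) - 2K_2e^(-2t)sin(4t) - 3K_2e^(-2t)cos(4t), x_2(t) = -K_1e^(-2t)sin(4t) + K_1e^(-2t)cos(4t) + K_2e^(-2t)sin(4t) + K_2e^(-2t)cos(4t)

Coefficient matrix A = [[18, 52], [-8, -22]].
Characteristic polynomial det(A - λI) = λ^2 + 4λ + 20 = 0.
Eigenvalues λ = -2 ± 4i (complex conjugate pair).
For λ=-2+4i: an eigenvector is (-2,1) - i(3,-1) = (-2 - 3i, 1 + i).
A real fundamental pair from Re and Im of e^((-2+4i)t)v: X_1 = e^(-2t)(cos(4t)·(-2,1) + sin(4t)·(3,-1)), X_2 = e^(-2t)(sin(4t)·(-2,1) - cos(4t)·(3,-1)).
General solution: K_1X_1 + K_2X_2.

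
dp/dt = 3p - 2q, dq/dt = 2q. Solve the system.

p(t) = c_1e^(3t) - 2c_2e^(2t), q(t) = -c_2e^(2t)

Coefficient matrix A = [[3, -2], [0, 2]].
Characteristic polynomial det(A - λI) = λ^2 - 5λ + 6 = 0.
Eigenvalues λ = 3, 2.
For λ=3: (A-λI) row 1 is [0, -2], so an eigenvector is (1, 0).
For λ=2: (A-λI) row 1 is [1, -2], so an eigenvector is (-2, -1).
General solution: c_1e^(3t)(1,0) + c_2e^(2t)(-2,-1).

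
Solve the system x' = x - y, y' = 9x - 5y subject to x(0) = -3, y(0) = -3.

Coefficient matrix A = [[1, -1], [9, -5]].
Characteristic polynomial det(A - λI) = λ^2 + 4λ + 4 = 0.
Single eigenvalue λ = -2 with algebraic multiplicity 2.
Eigenvector v = (-1,-3); generalized eigenvector w with (A-λI)w=v is (-1,-2).
General solution: e^(-2t)[c_1·v + c_2·(t·v + w)].
Applying x(0)=-3, y(0)=-3 gives c_1=-3, c_2=6.

x(t) = -6te^(-2t) - 3e^(-2t), y(t) = -18te^(-2t) - 3e^(-2t)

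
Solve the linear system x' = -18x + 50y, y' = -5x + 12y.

x(t) = -c_1e^(-3t)sin(5t) - 3c_1e^(-3t)cos(5t) - 3c_2e^(-3t)sin(5t) + c_2e^(-3t)cos(5t), y(t) = -c_1e^(-3t)cos(5t) - c_2e^(-3t)sin(5t)

Coefficient matrix A = [[-18, 50], [-5, 12]].
Characteristic polynomial det(A - λI) = λ^2 + 6λ + 34 = 0.
Eigenvalues λ = -3 ± 5i (complex conjugate pair).
For λ=-3+5i: an eigenvector is (-3,-1) - i(-1,0) = (-3 + i, -1).
A real fundamental pair from Re and Im of e^((-3+5i)t)v: X_1 = e^(-3t)(cos(5t)·(-3,-1) + sin(5t)·(-1,0)), X_2 = e^(-3t)(sin(5t)·(-3,-1) - cos(5t)·(-1,0)).
General solution: c_1X_1 + c_2X_2.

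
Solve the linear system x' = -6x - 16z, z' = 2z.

x(t) = 2C_1e^(2t) + C_2e^(-6t), z(t) = -C_1e^(2t)

Coefficient matrix A = [[-6, -16], [0, 2]].
Characteristic polynomial det(A - λI) = λ^2 + 4λ - 12 = 0.
Eigenvalues λ = 2, -6.
For λ=2: (A-λI) row 1 is [-8, -16], so an eigenvector is (2, -1).
For λ=-6: (A-λI) row 1 is [0, -16], so an eigenvector is (1, 0).
General solution: C_1e^(2t)(2,-1) + C_2e^(-6t)(1,0).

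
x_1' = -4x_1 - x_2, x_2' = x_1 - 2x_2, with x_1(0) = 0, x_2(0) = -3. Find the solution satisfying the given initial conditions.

x_1(t) = 3te^(-3t), x_2(t) = -3te^(-3t) - 3e^(-3t)

Coefficient matrix A = [[-4, -1], [1, -2]].
Characteristic polynomial det(A - λI) = λ^2 + 6λ + 9 = 0.
Single eigenvalue λ = -3 with algebraic multiplicity 2.
Eigenvector v = (1,-1); generalized eigenvector w with (A-λI)w=v is (0,-1).
General solution: e^(-3t)[K_1·v + K_2·(t·v + w)].
Applying x_1(0)=0, x_2(0)=-3 gives K_1=0, K_2=3.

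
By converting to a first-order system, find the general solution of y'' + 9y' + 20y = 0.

Let x_1 = y, x_2 = y'. Then x_1' = x_2 and x_2' = -20x_1 - 9x_2.
A = [[0,1],[-20,-9]]; det(A-λI) = λ^2 + 9λ + 20.
Eigenvalues λ = -4, -5 with eigenvectors (1,-4), (1,-5).

y(t) = c_1e^(-4t) + c_2e^(-5t)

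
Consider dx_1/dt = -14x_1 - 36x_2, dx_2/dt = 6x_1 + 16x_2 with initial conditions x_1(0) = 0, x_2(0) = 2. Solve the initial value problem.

x_1(t) = -12e^(4t) + 12e^(-2t), x_2(t) = 6e^(4t) - 4e^(-2t)

Coefficient matrix A = [[-14, -36], [6, 16]].
Characteristic polynomial det(A - λI) = λ^2 - 2λ - 8 = 0.
Eigenvalues λ = -2, 4.
For λ=-2: (A-λI) row 1 is [-12, -36], so an eigenvector is (-3, 1).
For λ=4: (A-λI) row 1 is [-18, -36], so an eigenvector is (-2, 1).
General solution: C_1e^(-2t)(-3,1) + C_2e^(4t)(-2,1).
Applying x_1(0)=0, x_2(0)=2 gives C_1=-4, C_2=6.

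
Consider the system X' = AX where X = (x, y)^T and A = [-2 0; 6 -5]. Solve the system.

Coefficient matrix A = [[-2, 0], [6, -5]].
Characteristic polynomial det(A - λI) = λ^2 + 7λ + 10 = 0.
Eigenvalues λ = -5, -2.
For λ=-5: (A-λI) row 1 is [3, 0], so an eigenvector is (0, -1).
For λ=-2: (A-λI) row 2 is [6, -3], so an eigenvector is (-1, -2).
General solution: C_1e^(-5t)(0,-1) + C_2e^(-2t)(-1,-2).

x(t) = -C_2e^(-2t), y(t) = -C_1e^(-5t) - 2C_2e^(-2t)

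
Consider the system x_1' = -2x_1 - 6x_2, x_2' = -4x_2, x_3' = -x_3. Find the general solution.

Coefficient matrix A = [[-2, -6, 0], [0, -4, 0], [0, 0, -1]].
det(A - λI) = 0 gives eigenvalues λ = -2, -4, -1.
For λ=-2: eigenvector (1,0,0).
For λ=-4: eigenvector (3,1,0).
For λ=-1: eigenvector (0,0,1).
General solution: C_1e^(-2t)(1,0,0) + C_2e^(-4t)(3,1,0) + C_3e^(-t)(0,0,1).

x_1(t) = C_1e^(-2t) + 3C_2e^(-4t), x_2(t) = C_2e^(-4t), x_3(t) = C_3e^(-t)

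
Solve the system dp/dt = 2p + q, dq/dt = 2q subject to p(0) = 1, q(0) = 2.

p(t) = 2te^(2t) + e^(2t), q(t) = 2e^(2t)

Coefficient matrix A = [[2, 1], [0, 2]].
Characteristic polynomial det(A - λI) = λ^2 - 4λ + 4 = 0.
Single eigenvalue λ = 2 with algebraic multiplicity 2.
Eigenvector v = (-1,0); generalized eigenvector w with (A-λI)w=v is (3,-1).
General solution: e^(2t)[K_1·v + K_2·(t·v + w)].
Applying p(0)=1, q(0)=2 gives K_1=-7, K_2=-2.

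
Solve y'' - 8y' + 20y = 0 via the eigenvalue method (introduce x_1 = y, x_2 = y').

Let x_1 = y, x_2 = y'. Then x_1' = x_2 and x_2' = -20x_1 + 8x_2.
A = [[0,1],[-20,8]]; det(A-λI) = λ^2 - 8λ + 20.
Eigenvalues λ = 4 ± 2i.

y(t) = K_1e^(4t)cos(2t) + K_2e^(4t)sin(2t)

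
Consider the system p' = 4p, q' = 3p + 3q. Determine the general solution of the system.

p(t) = K_1e^(4t), q(t) = 3K_1e^(4t) - K_2e^(3t)

Coefficient matrix A = [[4, 0], [3, 3]].
Characteristic polynomial det(A - λI) = λ^2 - 7λ + 12 = 0.
Eigenvalues λ = 4, 3.
For λ=4: (A-λI) row 2 is [3, -1], so an eigenvector is (1, 3).
For λ=3: (A-λI) row 1 is [1, 0], so an eigenvector is (0, -1).
General solution: K_1e^(4t)(1,3) + K_2e^(3t)(0,-1).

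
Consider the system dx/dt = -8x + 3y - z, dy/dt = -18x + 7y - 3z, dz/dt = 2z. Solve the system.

x(t) = C_1e^(-2t) + C_2e^(t) - C_3e^(2t), y(t) = 2C_1e^(-2t) + 3C_2e^(t) - 3C_3e^(2t), z(t) = C_3e^(2t)

Coefficient matrix A = [[-8, 3, -1], [-18, 7, -3], [0, 0, 2]].
det(A - λI) = 0 gives eigenvalues λ = -2, 1, 2.
For λ=-2: eigenvector (1,2,0).
For λ=1: eigenvector (1,3,0).
For λ=2: eigenvector (-1,-3,1).
General solution: C_1e^(-2t)(1,2,0) + C_2e^(t)(1,3,0) + C_3e^(2t)(-1,-3,1).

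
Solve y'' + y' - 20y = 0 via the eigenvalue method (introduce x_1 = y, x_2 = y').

Let x_1 = y, x_2 = y'. Then x_1' = x_2 and x_2' = 20x_1 - x_2.
A = [[0,1],[20,-1]]; det(A-λI) = λ^2 + λ - 20.
Eigenvalues λ = 4, -5 with eigenvectors (1,4), (1,-5).

y(t) = C_1e^(4t) + C_2e^(-5t)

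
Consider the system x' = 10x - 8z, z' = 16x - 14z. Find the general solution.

x(t) = -K_1e^(-6t) - K_2e^(2t), z(t) = -2K_1e^(-6t) - K_2e^(2t)

Coefficient matrix A = [[10, -8], [16, -14]].
Characteristic polynomial det(A - λI) = λ^2 + 4λ - 12 = 0.
Eigenvalues λ = -6, 2.
For λ=-6: (A-λI) row 1 is [16, -8], so an eigenvector is (-1, -2).
For λ=2: (A-λI) row 1 is [8, -8], so an eigenvector is (-1, -1).
General solution: K_1e^(-6t)(-1,-2) + K_2e^(2t)(-1,-1).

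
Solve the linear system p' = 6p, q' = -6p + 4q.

p(t) = K_2e^(6t), q(t) = K_1e^(4t) - 3K_2e^(6t)

Coefficient matrix A = [[6, 0], [-6, 4]].
Characteristic polynomial det(A - λI) = λ^2 - 10λ + 24 = 0.
Eigenvalues λ = 4, 6.
For λ=4: (A-λI) row 1 is [2, 0], so an eigenvector is (0, 1).
For λ=6: (A-λI) row 2 is [-6, -2], so an eigenvector is (1, -3).
General solution: K_1e^(4t)(0,1) + K_2e^(6t)(1,-3).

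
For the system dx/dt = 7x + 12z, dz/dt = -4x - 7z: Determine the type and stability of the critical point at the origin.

A = [[7,12],[-4,-7]]; det(A-λI) = λ^2 - 1.
λ = -1, 1: opposite signs.

saddle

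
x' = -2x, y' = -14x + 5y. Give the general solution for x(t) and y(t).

Coefficient matrix A = [[-2, 0], [-14, 5]].
Characteristic polynomial det(A - λI) = λ^2 - 3λ - 10 = 0.
Eigenvalues λ = 5, -2.
For λ=5: (A-λI) row 1 is [-7, 0], so an eigenvector is (0, -1).
For λ=-2: (A-λI) row 2 is [-14, 7], so an eigenvector is (1, 2).
General solution: C_1e^(5t)(0,-1) + C_2e^(-2t)(1,2).

x(t) = C_2e^(-2t), y(t) = -C_1e^(5t) + 2C_2e^(-2t)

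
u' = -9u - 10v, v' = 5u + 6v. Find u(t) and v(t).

u(t) = 2K_1e^(-4t) + K_2e^(t), v(t) = -K_1e^(-4t) - K_2e^(t)

Coefficient matrix A = [[-9, -10], [5, 6]].
Characteristic polynomial det(A - λI) = λ^2 + 3λ - 4 = 0.
Eigenvalues λ = -4, 1.
For λ=-4: (A-λI) row 1 is [-5, -10], so an eigenvector is (2, -1).
For λ=1: (A-λI) row 1 is [-10, -10], so an eigenvector is (1, -1).
General solution: K_1e^(-4t)(2,-1) + K_2e^(t)(1,-1).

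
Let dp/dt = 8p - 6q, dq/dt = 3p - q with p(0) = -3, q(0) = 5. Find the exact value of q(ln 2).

A = [[8,-6],[3,-1]]; eigenvalues λ = 5, 2.
Eigenvectors: (-2,-1) for λ=5, (1,1) for λ=2.
From the initial condition, c_1 = 8, c_2 = 13.
q(ln 2) = (8)(2^5)(-1) + (13)(2^2)(1) = -204.

-204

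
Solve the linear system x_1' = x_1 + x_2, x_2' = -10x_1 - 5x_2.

Coefficient matrix A = [[1, 1], [-10, -5]].
Characteristic polynomial det(A - λI) = λ^2 + 4λ + 5 = 0.
Eigenvalues λ = -2 ± i (complex conjugate pair).
For λ=-2+i: an eigenvector is (1,-3) - i(0,-1) = (1, -3 + i).
A real fundamental pair from Re and Im of e^((-2+i)t)v: X_1 = e^(-2t)(cos(t)·(1,-3) + sin(t)·(0,-1)), X_2 = e^(-2t)(sin(t)·(1,-3) - cos(t)·(0,-1)).
General solution: K_1X_1 + K_2X_2.

x_1(t) = K_1e^(-2t)cos(t) + K_2e^(-2t)sin(t), x_2(t) = -K_1e^(-2t)sin(t) - 3K_1e^(-2t)cos(t) - 3K_2e^(-2t)sin(t) + K_2e^(-2t)cos(t)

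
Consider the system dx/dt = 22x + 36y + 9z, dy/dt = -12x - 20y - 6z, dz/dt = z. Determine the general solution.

Coefficient matrix A = [[22, 36, 9], [-12, -20, -6], [0, 0, 1]].
det(A - λI) = 0 gives eigenvalues λ = -2, 4, 1.
For λ=-2: eigenvector (-3,2,0).
For λ=4: eigenvector (-2,1,0).
For λ=1: eigenvector (3,-2,1).
General solution: c_1e^(-2t)(-3,2,0) + c_2e^(4t)(-2,1,0) + c_3e^(t)(3,-2,1).

x(t) = -3c_1e^(-2t) - 2c_2e^(4t) + 3c_3e^(t), y(t) = 2c_1e^(-2t) + c_2e^(4t) - 2c_3e^(t), z(t) = c_3e^(t)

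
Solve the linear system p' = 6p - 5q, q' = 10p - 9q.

Coefficient matrix A = [[6, -5], [10, -9]].
Characteristic polynomial det(A - λI) = λ^2 + 3λ - 4 = 0.
Eigenvalues λ = -4, 1.
For λ=-4: (A-λI) row 1 is [10, -5], so an eigenvector is (-1, -2).
For λ=1: (A-λI) row 1 is [5, -5], so an eigenvector is (1, 1).
General solution: K_1e^(-4t)(-1,-2) + K_2e^(t)(1,1).

p(t) = -K_1e^(-4t) + K_2e^(t), q(t) = -2K_1e^(-4t) + K_2e^(t)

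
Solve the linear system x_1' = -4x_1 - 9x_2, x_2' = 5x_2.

x_1(t) = -K_1e^(5t) - K_2e^(-4t), x_2(t) = K_1e^(5t)

Coefficient matrix A = [[-4, -9], [0, 5]].
Characteristic polynomial det(A - λI) = λ^2 - λ - 20 = 0.
Eigenvalues λ = 5, -4.
For λ=5: (A-λI) row 1 is [-9, -9], so an eigenvector is (-1, 1).
For λ=-4: (A-λI) row 1 is [0, -9], so an eigenvector is (-1, 0).
General solution: K_1e^(5t)(-1,1) + K_2e^(-4t)(-1,0).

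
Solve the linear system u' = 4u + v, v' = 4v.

u(t) = -c_1e^(4t) - c_2te^(4t) - 2c_2e^(4t), v(t) = -c_2e^(4t)

Coefficient matrix A = [[4, 1], [0, 4]].
Characteristic polynomial det(A - λI) = λ^2 - 8λ + 16 = 0.
Single eigenvalue λ = 4 with algebraic multiplicity 2.
Eigenvector v = (-1,0); generalized eigenvector w with (A-λI)w=v is (-2,-1).
General solution: e^(4t)[c_1·v + c_2·(t·v + w)].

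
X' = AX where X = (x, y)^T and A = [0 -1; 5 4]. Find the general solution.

Coefficient matrix A = [[0, -1], [5, 4]].
Characteristic polynomial det(A - λI) = λ^2 - 4λ + 5 = 0.
Eigenvalues λ = 2 ± i (complex conjugate pair).
For λ=2+i: an eigenvector is (-1,2) - i(0,-1) = (-1, 2 + i).
A real fundamental pair from Re and Im of e^((2+i)t)v: X_1 = e^(2t)(cos(t)·(-1,2) + sin(t)·(0,-1)), X_2 = e^(2t)(sin(t)·(-1,2) - cos(t)·(0,-1)).
General solution: c_1X_1 + c_2X_2.

x(t) = -c_1e^(2t)cos(t) - c_2e^(2t)sin(t), y(t) = -c_1e^(2t)sin(t) + 2c_1e^(2t)cos(t) + 2c_2e^(2t)sin(t) + c_2e^(2t)cos(t)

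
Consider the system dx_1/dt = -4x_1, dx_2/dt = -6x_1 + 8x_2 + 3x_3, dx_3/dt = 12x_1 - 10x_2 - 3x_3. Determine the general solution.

Coefficient matrix A = [[-4, 0, 0], [-6, 8, 3], [12, -10, -3]].
det(A - λI) = 0 gives eigenvalues λ = -4, 2, 3.
For λ=-4: eigenvector (1,1,-2).
For λ=2: eigenvector (0,-1,2).
For λ=3: eigenvector (0,-3,5).
General solution: C_1e^(-4t)(1,1,-2) + C_2e^(2t)(0,-1,2) + C_3e^(3t)(0,-3,5).

x_1(t) = C_1e^(-4t), x_2(t) = C_1e^(-4t) - C_2e^(2t) - 3C_3e^(3t), x_3(t) = -2C_1e^(-4t) + 2C_2e^(2t) + 5C_3e^(3t)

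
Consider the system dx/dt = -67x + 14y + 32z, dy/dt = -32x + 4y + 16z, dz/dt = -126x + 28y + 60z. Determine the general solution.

Coefficient matrix A = [[-67, 14, 32], [-32, 4, 16], [-126, 28, 60]].
det(A - λI) = 0 gives eigenvalues λ = -3, -4, 4.
For λ=-3: eigenvector (1,0,2).
For λ=-4: eigenvector (-4,-2,-7).
For λ=4: eigenvector (2,1,4).
General solution: K_1e^(-3t)(1,0,2) + K_2e^(-4t)(-4,-2,-7) + K_3e^(4t)(2,1,4).

x(t) = K_1e^(-3t) - 4K_2e^(-4t) + 2K_3e^(4t), y(t) = -2K_2e^(-4t) + K_3e^(4t), z(t) = 2K_1e^(-3t) - 7K_2e^(-4t) + 4K_3e^(4t)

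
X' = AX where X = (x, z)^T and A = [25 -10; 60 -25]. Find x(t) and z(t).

Coefficient matrix A = [[25, -10], [60, -25]].
Characteristic polynomial det(A - λI) = λ^2 - 25 = 0.
Eigenvalues λ = 5, -5.
For λ=5: (A-λI) row 1 is [20, -10], so an eigenvector is (-1, -2).
For λ=-5: (A-λI) row 1 is [30, -10], so an eigenvector is (1, 3).
General solution: c_1e^(5t)(-1,-2) + c_2e^(-5t)(1,3).

x(t) = -c_1e^(5t) + c_2e^(-5t), z(t) = -2c_1e^(5t) + 3c_2e^(-5t)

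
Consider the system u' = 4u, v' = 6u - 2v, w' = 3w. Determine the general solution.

u(t) = c_2e^(4t), v(t) = c_1e^(-2t) + c_2e^(4t), w(t) = c_3e^(3t)

Coefficient matrix A = [[4, 0, 0], [6, -2, 0], [0, 0, 3]].
det(A - λI) = 0 gives eigenvalues λ = -2, 4, 3.
For λ=-2: eigenvector (0,1,0).
For λ=4: eigenvector (1,1,0).
For λ=3: eigenvector (0,0,1).
General solution: c_1e^(-2t)(0,1,0) + c_2e^(4t)(1,1,0) + c_3e^(3t)(0,0,1).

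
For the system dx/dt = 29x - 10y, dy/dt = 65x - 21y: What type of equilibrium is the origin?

A = [[29,-10],[65,-21]]; det(A-λI) = λ^2 - 8λ + 41.
λ = 4 ± 5i: positive real part.

unstable spiral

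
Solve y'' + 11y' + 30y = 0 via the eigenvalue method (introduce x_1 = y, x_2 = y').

y(t) = K_1e^(-6t) + K_2e^(-5t)

Let x_1 = y, x_2 = y'. Then x_1' = x_2 and x_2' = -30x_1 - 11x_2.
A = [[0,1],[-30,-11]]; det(A-λI) = λ^2 + 11λ + 30.
Eigenvalues λ = -6, -5 with eigenvectors (1,-6), (1,-5).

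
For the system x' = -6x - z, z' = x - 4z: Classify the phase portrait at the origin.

stable improper node

A = [[-6,-1],[1,-4]]; det(A-λI) = λ^2 + 10λ + 25.
repeated λ = -5 with a single eigenvector.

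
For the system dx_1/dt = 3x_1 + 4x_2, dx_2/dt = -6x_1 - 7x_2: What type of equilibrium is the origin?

stable node

A = [[3,4],[-6,-7]]; det(A-λI) = λ^2 + 4λ + 3.
λ = -1, -3: both negative.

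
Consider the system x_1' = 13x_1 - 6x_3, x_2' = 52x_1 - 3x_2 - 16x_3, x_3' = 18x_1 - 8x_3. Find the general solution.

Coefficient matrix A = [[13, 0, -6], [52, -3, -16], [18, 0, -8]].
det(A - λI) = 0 gives eigenvalues λ = 1, -3, 4.
For λ=1: eigenvector (1,5,2).
For λ=-3: eigenvector (0,1,0).
For λ=4: eigenvector (-2,-8,-3).
General solution: c_1e^(t)(1,5,2) + c_2e^(-3t)(0,1,0) + c_3e^(4t)(-2,-8,-3).

x_1(t) = c_1e^(t) - 2c_3e^(4t), x_2(t) = 5c_1e^(t) + c_2e^(-3t) - 8c_3e^(4t), x_3(t) = 2c_1e^(t) - 3c_3e^(4t)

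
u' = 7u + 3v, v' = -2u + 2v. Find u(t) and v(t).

Coefficient matrix A = [[7, 3], [-2, 2]].
Characteristic polynomial det(A - λI) = λ^2 - 9λ + 20 = 0.
Eigenvalues λ = 5, 4.
For λ=5: (A-λI) row 1 is [2, 3], so an eigenvector is (-3, 2).
For λ=4: (A-λI) row 1 is [3, 3], so an eigenvector is (1, -1).
General solution: c_1e^(5t)(-3,2) + c_2e^(4t)(1,-1).

u(t) = -3c_1e^(5t) + c_2e^(4t), v(t) = 2c_1e^(5t) - c_2e^(4t)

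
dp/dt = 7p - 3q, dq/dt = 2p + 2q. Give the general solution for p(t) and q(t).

p(t) = -3K_1e^(5t) - K_2e^(4t), q(t) = -2K_1e^(5t) - K_2e^(4t)

Coefficient matrix A = [[7, -3], [2, 2]].
Characteristic polynomial det(A - λI) = λ^2 - 9λ + 20 = 0.
Eigenvalues λ = 5, 4.
For λ=5: (A-λI) row 1 is [2, -3], so an eigenvector is (-3, -2).
For λ=4: (A-λI) row 1 is [3, -3], so an eigenvector is (-1, -1).
General solution: K_1e^(5t)(-3,-2) + K_2e^(4t)(-1,-1).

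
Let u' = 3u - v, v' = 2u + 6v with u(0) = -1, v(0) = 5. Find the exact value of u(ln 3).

-729

A = [[3,-1],[2,6]]; eigenvalues λ = 5, 4.
Eigenvectors: (1,-2) for λ=5, (-1,1) for λ=4.
From the initial condition, c_1 = -4, c_2 = -3.
u(ln 3) = (-4)(3^5)(1) + (-3)(3^4)(-1) = -729.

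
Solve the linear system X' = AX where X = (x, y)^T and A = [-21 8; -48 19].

Coefficient matrix A = [[-21, 8], [-48, 19]].
Characteristic polynomial det(A - λI) = λ^2 + 2λ - 15 = 0.
Eigenvalues λ = -5, 3.
For λ=-5: (A-λI) row 1 is [-16, 8], so an eigenvector is (-1, -2).
For λ=3: (A-λI) row 1 is [-24, 8], so an eigenvector is (1, 3).
General solution: K_1e^(-5t)(-1,-2) + K_2e^(3t)(1,3).

x(t) = -K_1e^(-5t) + K_2e^(3t), y(t) = -2K_1e^(-5t) + 3K_2e^(3t)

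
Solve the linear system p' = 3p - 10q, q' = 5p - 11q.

p(t) = c_1e^(-4t)sin(t) + 3c_1e^(-4t)cos(t) + 3c_2e^(-4t)sin(t) - c_2e^(-4t)cos(t), q(t) = c_1e^(-4t)sin(t) + 2c_1e^(-4t)cos(t) + 2c_2e^(-4t)sin(t) - c_2e^(-4t)cos(t)

Coefficient matrix A = [[3, -10], [5, -11]].
Characteristic polynomial det(A - λI) = λ^2 + 8λ + 17 = 0.
Eigenvalues λ = -4 ± i (complex conjugate pair).
For λ=-4+i: an eigenvector is (3,2) - i(1,1) = (3 - i, 2 - i).
A real fundamental pair from Re and Im of e^((-4+i)t)v: X_1 = e^(-4t)(cos(t)·(3,2) + sin(t)·(1,1)), X_2 = e^(-4t)(sin(t)·(3,2) - cos(t)·(1,1)).
General solution: c_1X_1 + c_2X_2.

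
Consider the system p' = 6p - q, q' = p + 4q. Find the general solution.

Coefficient matrix A = [[6, -1], [1, 4]].
Characteristic polynomial det(A - λI) = λ^2 - 10λ + 25 = 0.
Single eigenvalue λ = 5 with algebraic multiplicity 2.
Eigenvector v = (-1,-1); generalized eigenvector w with (A-λI)w=v is (-3,-2).
General solution: e^(5t)[C_1·v + C_2·(t·v + w)].

p(t) = -C_1e^(5t) - C_2te^(5t) - 3C_2e^(5t), q(t) = -C_1e^(5t) - C_2te^(5t) - 2C_2e^(5t)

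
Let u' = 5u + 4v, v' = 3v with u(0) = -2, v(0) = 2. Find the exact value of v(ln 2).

A = [[5,4],[0,3]]; eigenvalues λ = 5, 3.
Eigenvectors: (-1,0) for λ=5, (2,-1) for λ=3.
From the initial condition, c_1 = -2, c_2 = -2.
v(ln 2) = (-2)(2^5)(0) + (-2)(2^3)(-1) = 16.

16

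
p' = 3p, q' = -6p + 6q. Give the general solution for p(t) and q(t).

Coefficient matrix A = [[3, 0], [-6, 6]].
Characteristic polynomial det(A - λI) = λ^2 - 9λ + 18 = 0.
Eigenvalues λ = 6, 3.
For λ=6: (A-λI) row 1 is [-3, 0], so an eigenvector is (0, -1).
For λ=3: (A-λI) row 2 is [-6, 3], so an eigenvector is (1, 2).
General solution: C_1e^(6t)(0,-1) + C_2e^(3t)(1,2).

p(t) = C_2e^(3t), q(t) = -C_1e^(6t) + 2C_2e^(3t)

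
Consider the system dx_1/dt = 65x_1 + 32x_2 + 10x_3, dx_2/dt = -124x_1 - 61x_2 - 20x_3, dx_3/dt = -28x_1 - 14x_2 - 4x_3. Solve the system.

Coefficient matrix A = [[65, 32, 10], [-124, -61, -20], [-28, -14, -4]].
det(A - λI) = 0 gives eigenvalues λ = 1, 3, -4.
For λ=1: eigenvector (1,-2,0).
For λ=3: eigenvector (6,-11,-2).
For λ=-4: eigenvector (-2,4,1).
General solution: K_1e^(t)(1,-2,0) + K_2e^(3t)(6,-11,-2) + K_3e^(-4t)(-2,4,1).

x_1(t) = K_1e^(t) + 6K_2e^(3t) - 2K_3e^(-4t), x_2(t) = -2K_1e^(t) - 11K_2e^(3t) + 4K_3e^(-4t), x_3(t) = -2K_2e^(3t) + K_3e^(-4t)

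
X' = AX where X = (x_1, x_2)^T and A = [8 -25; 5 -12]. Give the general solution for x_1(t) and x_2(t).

x_1(t) = c_1e^(-2t)sin(5t) - 2c_1e^(-2t)cos(5t) - 2c_2e^(-2t)sin(5t) - c_2e^(-2t)cos(5t), x_2(t) = -c_1e^(-2t)cos(5t) - c_2e^(-2t)sin(5t)

Coefficient matrix A = [[8, -25], [5, -12]].
Characteristic polynomial det(A - λI) = λ^2 + 4λ + 29 = 0.
Eigenvalues λ = -2 ± 5i (complex conjugate pair).
For λ=-2+5i: an eigenvector is (-2,-1) - i(1,0) = (-2 - i, -1).
A real fundamental pair from Re and Im of e^((-2+5i)t)v: X_1 = e^(-2t)(cos(5t)·(-2,-1) + sin(5t)·(1,0)), X_2 = e^(-2t)(sin(5t)·(-2,-1) - cos(5t)·(1,0)).
General solution: c_1X_1 + c_2X_2.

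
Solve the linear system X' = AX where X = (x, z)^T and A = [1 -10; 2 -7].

x(t) = -2K_1e^(-3t)sin(2t) - K_1e^(-3t)cos(2t) - K_2e^(-3t)sin(2t) + 2K_2e^(-3t)cos(2t), z(t) = -K_1e^(-3t)sin(2t) + K_2e^(-3t)cos(2t)

Coefficient matrix A = [[1, -10], [2, -7]].
Characteristic polynomial det(A - λI) = λ^2 + 6λ + 13 = 0.
Eigenvalues λ = -3 ± 2i (complex conjugate pair).
For λ=-3+2i: an eigenvector is (-1,0) - i(-2,-1) = (-1 + 2i, 0 + i).
A real fundamental pair from Re and Im of e^((-3+2i)t)v: X_1 = e^(-3t)(cos(2t)·(-1,0) + sin(2t)·(-2,-1)), X_2 = e^(-3t)(sin(2t)·(-1,0) - cos(2t)·(-2,-1)).
General solution: K_1X_1 + K_2X_2.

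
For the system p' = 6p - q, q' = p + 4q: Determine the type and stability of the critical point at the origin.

A = [[6,-1],[1,4]]; det(A-λI) = λ^2 - 10λ + 25.
repeated λ = 5 with a single eigenvector.

unstable improper node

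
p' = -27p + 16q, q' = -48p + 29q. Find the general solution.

p(t) = 2c_1e^(-3t) + c_2e^(5t), q(t) = 3c_1e^(-3t) + 2c_2e^(5t)

Coefficient matrix A = [[-27, 16], [-48, 29]].
Characteristic polynomial det(A - λI) = λ^2 - 2λ - 15 = 0.
Eigenvalues λ = -3, 5.
For λ=-3: (A-λI) row 1 is [-24, 16], so an eigenvector is (2, 3).
For λ=5: (A-λI) row 1 is [-32, 16], so an eigenvector is (1, 2).
General solution: c_1e^(-3t)(2,3) + c_2e^(5t)(1,2).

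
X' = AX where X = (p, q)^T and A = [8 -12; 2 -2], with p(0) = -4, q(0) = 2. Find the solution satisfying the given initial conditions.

Coefficient matrix A = [[8, -12], [2, -2]].
Characteristic polynomial det(A - λI) = λ^2 - 6λ + 8 = 0.
Eigenvalues λ = 2, 4.
For λ=2: (A-λI) row 1 is [6, -12], so an eigenvector is (-2, -1).
For λ=4: (A-λI) row 1 is [4, -12], so an eigenvector is (-3, -1).
General solution: K_1e^(2t)(-2,-1) + K_2e^(4t)(-3,-1).
Applying p(0)=-4, q(0)=2 gives K_1=-10, K_2=8.

p(t) = -24e^(4t) + 20e^(2t), q(t) = -8e^(4t) + 10e^(2t)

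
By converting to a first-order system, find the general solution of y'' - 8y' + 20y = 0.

y(t) = c_1e^(4t)cos(2t) + c_2e^(4t)sin(2t)

Let x_1 = y, x_2 = y'. Then x_1' = x_2 and x_2' = -20x_1 + 8x_2.
A = [[0,1],[-20,8]]; det(A-λI) = λ^2 - 8λ + 20.
Eigenvalues λ = 4 ± 2i.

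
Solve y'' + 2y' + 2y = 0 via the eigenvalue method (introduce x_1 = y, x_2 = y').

Let x_1 = y, x_2 = y'. Then x_1' = x_2 and x_2' = -2x_1 - 2x_2.
A = [[0,1],[-2,-2]]; det(A-λI) = λ^2 + 2λ + 2.
Eigenvalues λ = -1 ± i.

y(t) = C_1e^(-t)cos(t) + C_2e^(-t)sin(t)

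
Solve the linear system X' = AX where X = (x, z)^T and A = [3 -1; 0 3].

Coefficient matrix A = [[3, -1], [0, 3]].
Characteristic polynomial det(A - λI) = λ^2 - 6λ + 9 = 0.
Single eigenvalue λ = 3 with algebraic multiplicity 2.
Eigenvector v = (1,0); generalized eigenvector w with (A-λI)w=v is (-2,-1).
General solution: e^(3t)[K_1·v + K_2·(t·v + w)].

x(t) = K_1e^(3t) + K_2te^(3t) - 2K_2e^(3t), z(t) = -K_2e^(3t)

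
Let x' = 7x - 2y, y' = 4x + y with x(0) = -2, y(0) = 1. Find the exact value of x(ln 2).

A = [[7,-2],[4,1]]; eigenvalues λ = 3, 5.
Eigenvectors: (1,2) for λ=3, (1,1) for λ=5.
From the initial condition, c_1 = 3, c_2 = -5.
x(ln 2) = (3)(2^3)(1) + (-5)(2^5)(1) = -136.

-136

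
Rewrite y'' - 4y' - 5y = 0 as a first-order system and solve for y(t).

y(t) = C_1e^(5t) + C_2e^(-t)

Let x_1 = y, x_2 = y'. Then x_1' = x_2 and x_2' = 5x_1 + 4x_2.
A = [[0,1],[5,4]]; det(A-λI) = λ^2 - 4λ - 5.
Eigenvalues λ = 5, -1 with eigenvectors (1,5), (1,-1).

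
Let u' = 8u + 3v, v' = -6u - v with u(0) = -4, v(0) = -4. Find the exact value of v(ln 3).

A = [[8,3],[-6,-1]]; eigenvalues λ = 5, 2.
Eigenvectors: (1,-1) for λ=5, (-1,2) for λ=2.
From the initial condition, c_1 = -12, c_2 = -8.
v(ln 3) = (-12)(3^5)(-1) + (-8)(3^2)(2) = 2772.

2772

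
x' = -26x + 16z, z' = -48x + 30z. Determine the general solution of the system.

Coefficient matrix A = [[-26, 16], [-48, 30]].
Characteristic polynomial det(A - λI) = λ^2 - 4λ - 12 = 0.
Eigenvalues λ = 6, -2.
For λ=6: (A-λI) row 1 is [-32, 16], so an eigenvector is (1, 2).
For λ=-2: (A-λI) row 1 is [-24, 16], so an eigenvector is (-2, -3).
General solution: c_1e^(6t)(1,2) + c_2e^(-2t)(-2,-3).

x(t) = c_1e^(6t) - 2c_2e^(-2t), z(t) = 2c_1e^(6t) - 3c_2e^(-2t)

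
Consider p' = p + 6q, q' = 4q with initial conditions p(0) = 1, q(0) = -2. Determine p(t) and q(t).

Coefficient matrix A = [[1, 6], [0, 4]].
Characteristic polynomial det(A - λI) = λ^2 - 5λ + 4 = 0.
Eigenvalues λ = 1, 4.
For λ=1: (A-λI) row 1 is [0, 6], so an eigenvector is (1, 0).
For λ=4: (A-λI) row 1 is [-3, 6], so an eigenvector is (-2, -1).
General solution: c_1e^(t)(1,0) + c_2e^(4t)(-2,-1).
Applying p(0)=1, q(0)=-2 gives c_1=5, c_2=2.

p(t) = -4e^(4t) + 5e^(t), q(t) = -2e^(4t)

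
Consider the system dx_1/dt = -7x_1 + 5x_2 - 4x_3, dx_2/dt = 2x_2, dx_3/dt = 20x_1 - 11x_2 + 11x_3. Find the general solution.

x_1(t) = c_1e^(t) + c_2e^(2t) - 2c_3e^(3t), x_2(t) = c_2e^(2t), x_3(t) = -2c_1e^(t) - c_2e^(2t) + 5c_3e^(3t)

Coefficient matrix A = [[-7, 5, -4], [0, 2, 0], [20, -11, 11]].
det(A - λI) = 0 gives eigenvalues λ = 1, 2, 3.
For λ=1: eigenvector (1,0,-2).
For λ=2: eigenvector (1,1,-1).
For λ=3: eigenvector (-2,0,5).
General solution: c_1e^(t)(1,0,-2) + c_2e^(2t)(1,1,-1) + c_3e^(3t)(-2,0,5).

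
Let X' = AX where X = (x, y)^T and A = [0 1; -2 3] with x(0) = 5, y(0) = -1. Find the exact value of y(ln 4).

A = [[0,1],[-2,3]]; eigenvalues λ = 1, 2.
Eigenvectors: (1,1) for λ=1, (1,2) for λ=2.
From the initial condition, c_1 = 11, c_2 = -6.
y(ln 4) = (11)(4^1)(1) + (-6)(4^2)(2) = -148.

-148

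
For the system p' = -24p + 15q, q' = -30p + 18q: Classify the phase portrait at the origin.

stable spiral

A = [[-24,15],[-30,18]]; det(A-λI) = λ^2 + 6λ + 18.
λ = -3 ± 3i: negative real part.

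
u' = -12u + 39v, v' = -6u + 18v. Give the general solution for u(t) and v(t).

Coefficient matrix A = [[-12, 39], [-6, 18]].
Characteristic polynomial det(A - λI) = λ^2 - 6λ + 18 = 0.
Eigenvalues λ = 3 ± 3i (complex conjugate pair).
For λ=3+3i: an eigenvector is (2,1) - i(3,1) = (2 - 3i, 1 - i).
A real fundamental pair from Re and Im of e^((3+3i)t)v: X_1 = e^(3t)(cos(3t)·(2,1) + sin(3t)·(3,1)), X_2 = e^(3t)(sin(3t)·(2,1) - cos(3t)·(3,1)).
General solution: K_1X_1 + K_2X_2.

u(t) = 3K_1e^(3t)sin(3t) + 2K_1e^(3t)cos(3t) + 2K_2e^(3t)sin(3t) - 3K_2e^(3t)cos(3t), v(t) = K_1e^(3t)sin(3t) + K_1e^(3t)cos(3t) + K_2e^(3t)sin(3t) - K_2e^(3t)cos(3t)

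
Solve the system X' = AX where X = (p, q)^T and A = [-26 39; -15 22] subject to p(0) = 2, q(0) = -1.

p(t) = -29e^(-2t)sin(3t) + 2e^(-2t)cos(3t), q(t) = -18e^(-2t)sin(3t) - e^(-2t)cos(3t)

Coefficient matrix A = [[-26, 39], [-15, 22]].
Characteristic polynomial det(A - λI) = λ^2 + 4λ + 13 = 0.
Eigenvalues λ = -2 ± 3i (complex conjugate pair).
For λ=-2+3i: an eigenvector is (2,1) - i(-3,-2) = (2 + 3i, 1 + 2i).
A real fundamental pair from Re and Im of e^((-2+3i)t)v: X_1 = e^(-2t)(cos(3t)·(2,1) + sin(3t)·(-3,-2)), X_2 = e^(-2t)(sin(3t)·(2,1) - cos(3t)·(-3,-2)).
General solution: K_1X_1 + K_2X_2.
Applying p(0)=2, q(0)=-1 gives K_1=7, K_2=-4.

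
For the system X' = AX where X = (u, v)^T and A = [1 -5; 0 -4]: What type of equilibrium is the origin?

A = [[1,-5],[0,-4]]; det(A-λI) = λ^2 + 3λ - 4.
λ = 1, -4: opposite signs.

saddle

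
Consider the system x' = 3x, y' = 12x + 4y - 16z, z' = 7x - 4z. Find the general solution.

Coefficient matrix A = [[3, 0, 0], [12, 4, -16], [7, 0, -4]].
det(A - λI) = 0 gives eigenvalues λ = 4, 3, -4.
For λ=4: eigenvector (0,1,0).
For λ=3: eigenvector (1,4,1).
For λ=-4: eigenvector (0,2,1).
General solution: c_1e^(4t)(0,1,0) + c_2e^(3t)(1,4,1) + c_3e^(-4t)(0,2,1).

x(t) = c_2e^(3t), y(t) = c_1e^(4t) + 4c_2e^(3t) + 2c_3e^(-4t), z(t) = c_2e^(3t) + c_3e^(-4t)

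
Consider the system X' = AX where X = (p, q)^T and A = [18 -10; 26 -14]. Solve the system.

Coefficient matrix A = [[18, -10], [26, -14]].
Characteristic polynomial det(A - λI) = λ^2 - 4λ + 8 = 0.
Eigenvalues λ = 2 ± 2i (complex conjugate pair).
For λ=2+2i: an eigenvector is (-1,-2) - i(2,3) = (-1 - 2i, -2 - 3i).
A real fundamental pair from Re and Im of e^((2+2i)t)v: X_1 = e^(2t)(cos(2t)·(-1,-2) + sin(2t)·(2,3)), X_2 = e^(2t)(sin(2t)·(-1,-2) - cos(2t)·(2,3)).
General solution: c_1X_1 + c_2X_2.

p(t) = 2c_1e^(2t)sin(2t) - c_1e^(2t)cos(2t) - c_2e^(2t)sin(2t) - 2c_2e^(2t)cos(2t), q(t) = 3c_1e^(2t)sin(2t) - 2c_1e^(2t)cos(2t) - 2c_2e^(2t)sin(2t) - 3c_2e^(2t)cos(2t)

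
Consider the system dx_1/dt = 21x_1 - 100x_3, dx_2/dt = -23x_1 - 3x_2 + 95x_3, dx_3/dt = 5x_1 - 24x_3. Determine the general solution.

x_1(t) = 4c_1e^(-4t) + 5c_3e^(t), x_2(t) = -3c_1e^(-4t) + c_2e^(-3t) - 5c_3e^(t), x_3(t) = c_1e^(-4t) + c_3e^(t)

Coefficient matrix A = [[21, 0, -100], [-23, -3, 95], [5, 0, -24]].
det(A - λI) = 0 gives eigenvalues λ = -4, -3, 1.
For λ=-4: eigenvector (4,-3,1).
For λ=-3: eigenvector (0,1,0).
For λ=1: eigenvector (5,-5,1).
General solution: c_1e^(-4t)(4,-3,1) + c_2e^(-3t)(0,1,0) + c_3e^(t)(5,-5,1).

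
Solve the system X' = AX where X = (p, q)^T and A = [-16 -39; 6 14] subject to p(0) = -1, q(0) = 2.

Coefficient matrix A = [[-16, -39], [6, 14]].
Characteristic polynomial det(A - λI) = λ^2 + 2λ + 10 = 0.
Eigenvalues λ = -1 ± 3i (complex conjugate pair).
For λ=-1+3i: an eigenvector is (3,-1) - i(-2,1) = (3 + 2i, -1 - i).
A real fundamental pair from Re and Im of e^((-1+3i)t)v: X_1 = e^(-t)(cos(3t)·(3,-1) + sin(3t)·(-2,1)), X_2 = e^(-t)(sin(3t)·(3,-1) - cos(3t)·(-2,1)).
General solution: c_1X_1 + c_2X_2.
Applying p(0)=-1, q(0)=2 gives c_1=3, c_2=-5.

p(t) = -21e^(-t)sin(3t) - e^(-t)cos(3t), q(t) = 8e^(-t)sin(3t) + 2e^(-t)cos(3t)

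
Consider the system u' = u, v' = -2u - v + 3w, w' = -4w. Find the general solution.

Coefficient matrix A = [[1, 0, 0], [-2, -1, 3], [0, 0, -4]].
det(A - λI) = 0 gives eigenvalues λ = 1, -4, -1.
For λ=1: eigenvector (1,-1,0).
For λ=-4: eigenvector (0,-1,1).
For λ=-1: eigenvector (0,1,0).
General solution: K_1e^(t)(1,-1,0) + K_2e^(-4t)(0,-1,1) + K_3e^(-t)(0,1,0).

u(t) = K_1e^(t), v(t) = -K_1e^(t) - K_2e^(-4t) + K_3e^(-t), w(t) = K_2e^(-4t)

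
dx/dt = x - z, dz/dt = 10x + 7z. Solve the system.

Coefficient matrix A = [[1, -1], [10, 7]].
Characteristic polynomial det(A - λI) = λ^2 - 8λ + 17 = 0.
Eigenvalues λ = 4 ± i (complex conjugate pair).
For λ=4+i: an eigenvector is (0,-1) - i(1,-3) = (0 - i, -1 + 3i).
A real fundamental pair from Re and Im of e^((4+i)t)v: X_1 = e^(4t)(cos(t)·(0,-1) + sin(t)·(1,-3)), X_2 = e^(4t)(sin(t)·(0,-1) - cos(t)·(1,-3)).
General solution: c_1X_1 + c_2X_2.

x(t) = c_1e^(4t)sin(t) - c_2e^(4t)cos(t), z(t) = -3c_1e^(4t)sin(t) - c_1e^(4t)cos(t) - c_2e^(4t)sin(t) + 3c_2e^(4t)cos(t)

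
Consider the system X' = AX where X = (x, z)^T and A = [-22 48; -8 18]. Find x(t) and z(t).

x(t) = -2c_1e^(2t) + 3c_2e^(-6t), z(t) = -c_1e^(2t) + c_2e^(-6t)

Coefficient matrix A = [[-22, 48], [-8, 18]].
Characteristic polynomial det(A - λI) = λ^2 + 4λ - 12 = 0.
Eigenvalues λ = 2, -6.
For λ=2: (A-λI) row 1 is [-24, 48], so an eigenvector is (-2, -1).
For λ=-6: (A-λI) row 1 is [-16, 48], so an eigenvector is (3, 1).
General solution: c_1e^(2t)(-2,-1) + c_2e^(-6t)(3,1).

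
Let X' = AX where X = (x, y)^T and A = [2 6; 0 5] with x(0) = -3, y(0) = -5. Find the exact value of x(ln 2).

A = [[2,6],[0,5]]; eigenvalues λ = 5, 2.
Eigenvectors: (-2,-1) for λ=5, (1,0) for λ=2.
From the initial condition, c_1 = 5, c_2 = 7.
x(ln 2) = (5)(2^5)(-2) + (7)(2^2)(1) = -292.

-292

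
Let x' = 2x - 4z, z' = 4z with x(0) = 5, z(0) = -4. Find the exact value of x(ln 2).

116

A = [[2,-4],[0,4]]; eigenvalues λ = 2, 4.
Eigenvectors: (-1,0) for λ=2, (2,-1) for λ=4.
From the initial condition, c_1 = 3, c_2 = 4.
x(ln 2) = (3)(2^2)(-1) + (4)(2^4)(2) = 116.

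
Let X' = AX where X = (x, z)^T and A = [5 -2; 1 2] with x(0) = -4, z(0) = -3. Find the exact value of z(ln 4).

-384

A = [[5,-2],[1,2]]; eigenvalues λ = 4, 3.
Eigenvectors: (2,1) for λ=4, (1,1) for λ=3.
From the initial condition, c_1 = -1, c_2 = -2.
z(ln 4) = (-1)(4^4)(1) + (-2)(4^3)(1) = -384.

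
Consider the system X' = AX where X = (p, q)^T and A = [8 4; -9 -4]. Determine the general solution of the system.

Coefficient matrix A = [[8, 4], [-9, -4]].
Characteristic polynomial det(A - λI) = λ^2 - 4λ + 4 = 0.
Single eigenvalue λ = 2 with algebraic multiplicity 2.
Eigenvector v = (2,-3); generalized eigenvector w with (A-λI)w=v is (1,-1).
General solution: e^(2t)[c_1·v + c_2·(t·v + w)].

p(t) = 2c_1e^(2t) + 2c_2te^(2t) + c_2e^(2t), q(t) = -3c_1e^(2t) - 3c_2te^(2t) - c_2e^(2t)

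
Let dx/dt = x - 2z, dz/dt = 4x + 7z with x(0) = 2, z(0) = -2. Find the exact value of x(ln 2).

16

A = [[1,-2],[4,7]]; eigenvalues λ = 5, 3.
Eigenvectors: (-1,2) for λ=5, (1,-1) for λ=3.
From the initial condition, c_1 = 0, c_2 = 2.
x(ln 2) = (0)(2^5)(-1) + (2)(2^3)(1) = 16.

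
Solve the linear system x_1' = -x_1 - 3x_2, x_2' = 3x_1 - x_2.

x_1(t) = -K_1e^(-t)sin(3t) + K_2e^(-t)cos(3t), x_2(t) = K_1e^(-t)cos(3t) + K_2e^(-t)sin(3t)

Coefficient matrix A = [[-1, -3], [3, -1]].
Characteristic polynomial det(A - λI) = λ^2 + 2λ + 10 = 0.
Eigenvalues λ = -1 ± 3i (complex conjugate pair).
For λ=-1+3i: an eigenvector is (0,1) - i(-1,0) = (0 + i, 1).
A real fundamental pair from Re and Im of e^((-1+3i)t)v: X_1 = e^(-t)(cos(3t)·(0,1) + sin(3t)·(-1,0)), X_2 = e^(-t)(sin(3t)·(0,1) - cos(3t)·(-1,0)).
General solution: K_1X_1 + K_2X_2.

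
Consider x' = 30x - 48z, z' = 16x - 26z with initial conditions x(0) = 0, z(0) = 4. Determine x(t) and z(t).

x(t) = -24e^(6t) + 24e^(-2t), z(t) = -12e^(6t) + 16e^(-2t)

Coefficient matrix A = [[30, -48], [16, -26]].
Characteristic polynomial det(A - λI) = λ^2 - 4λ - 12 = 0.
Eigenvalues λ = -2, 6.
For λ=-2: (A-λI) row 1 is [32, -48], so an eigenvector is (3, 2).
For λ=6: (A-λI) row 1 is [24, -48], so an eigenvector is (-2, -1).
General solution: C_1e^(-2t)(3,2) + C_2e^(6t)(-2,-1).
Applying x(0)=0, z(0)=4 gives C_1=8, C_2=12.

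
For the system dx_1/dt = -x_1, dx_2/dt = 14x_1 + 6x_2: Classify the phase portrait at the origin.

saddle

A = [[-1,0],[14,6]]; det(A-λI) = λ^2 - 5λ - 6.
λ = 6, -1: opposite signs.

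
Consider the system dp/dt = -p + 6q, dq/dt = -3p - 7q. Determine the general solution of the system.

Coefficient matrix A = [[-1, 6], [-3, -7]].
Characteristic polynomial det(A - λI) = λ^2 + 8λ + 25 = 0.
Eigenvalues λ = -4 ± 3i (complex conjugate pair).
For λ=-4+3i: an eigenvector is (1,-1) - i(-1,0) = (1 + i, -1).
A real fundamental pair from Re and Im of e^((-4+3i)t)v: X_1 = e^(-4t)(cos(3t)·(1,-1) + sin(3t)·(-1,0)), X_2 = e^(-4t)(sin(3t)·(1,-1) - cos(3t)·(-1,0)).
General solution: C_1X_1 + C_2X_2.

p(t) = -C_1e^(-4t)sin(3t) + C_1e^(-4t)cos(3t) + C_2e^(-4t)sin(3t) + C_2e^(-4t)cos(3t), q(t) = -C_1e^(-4t)cos(3t) - C_2e^(-4t)sin(3t)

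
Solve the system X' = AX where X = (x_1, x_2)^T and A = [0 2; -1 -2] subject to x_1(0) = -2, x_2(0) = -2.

x_1(t) = -6e^(-t)sin(t) - 2e^(-t)cos(t), x_2(t) = 4e^(-t)sin(t) - 2e^(-t)cos(t)

Coefficient matrix A = [[0, 2], [-1, -2]].
Characteristic polynomial det(A - λI) = λ^2 + 2λ + 2 = 0.
Eigenvalues λ = -1 ± i (complex conjugate pair).
For λ=-1+i: an eigenvector is (1,0) - i(1,-1) = (1 - i, 0 + i).
A real fundamental pair from Re and Im of e^((-1+i)t)v: X_1 = e^(-t)(cos(t)·(1,0) + sin(t)·(1,-1)), X_2 = e^(-t)(sin(t)·(1,0) - cos(t)·(1,-1)).
General solution: C_1X_1 + C_2X_2.
Applying x_1(0)=-2, x_2(0)=-2 gives C_1=-4, C_2=-2.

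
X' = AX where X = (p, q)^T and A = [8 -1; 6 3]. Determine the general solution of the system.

p(t) = -c_1e^(6t) - c_2e^(5t), q(t) = -2c_1e^(6t) - 3c_2e^(5t)

Coefficient matrix A = [[8, -1], [6, 3]].
Characteristic polynomial det(A - λI) = λ^2 - 11λ + 30 = 0.
Eigenvalues λ = 6, 5.
For λ=6: (A-λI) row 1 is [2, -1], so an eigenvector is (-1, -2).
For λ=5: (A-λI) row 1 is [3, -1], so an eigenvector is (-1, -3).
General solution: c_1e^(6t)(-1,-2) + c_2e^(5t)(-1,-3).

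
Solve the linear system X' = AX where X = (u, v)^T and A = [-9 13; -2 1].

Coefficient matrix A = [[-9, 13], [-2, 1]].
Characteristic polynomial det(A - λI) = λ^2 + 8λ + 17 = 0.
Eigenvalues λ = -4 ± i (complex conjugate pair).
For λ=-4+i: an eigenvector is (-2,-1) - i(-3,-1) = (-2 + 3i, -1 + i).
A real fundamental pair from Re and Im of e^((-4+i)t)v: X_1 = e^(-4t)(cos(t)·(-2,-1) + sin(t)·(-3,-1)), X_2 = e^(-4t)(sin(t)·(-2,-1) - cos(t)·(-3,-1)).
General solution: K_1X_1 + K_2X_2.

u(t) = -3K_1e^(-4t)sin(t) - 2K_1e^(-4t)cos(t) - 2K_2e^(-4t)sin(t) + 3K_2e^(-4t)cos(t), v(t) = -K_1e^(-4t)sin(t) - K_1e^(-4t)cos(t) - K_2e^(-4t)sin(t) + K_2e^(-4t)cos(t)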